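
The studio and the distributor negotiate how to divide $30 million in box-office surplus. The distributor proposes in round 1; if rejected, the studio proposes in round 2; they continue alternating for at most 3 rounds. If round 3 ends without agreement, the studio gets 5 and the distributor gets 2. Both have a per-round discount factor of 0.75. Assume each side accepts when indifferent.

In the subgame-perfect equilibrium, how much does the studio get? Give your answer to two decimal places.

Round 3 (the distributor proposes): the studio gets 5 if talks fail, so the distributor offers 5 and keeps 25.
Round 2 (the studio proposes): the distributor can get 25 next round, worth 0.75 × 25 = 18.75 now. The studio offers 18.75 and keeps 30 − 18.75 = 11.25.
Round 1 (the distributor proposes): the studio can get 11.25 next round, worth 0.75 × 11.25 = 8.4375 now. The distributor offers 8.4375 and keeps 30 − 8.4375 = 21.5625.

8.44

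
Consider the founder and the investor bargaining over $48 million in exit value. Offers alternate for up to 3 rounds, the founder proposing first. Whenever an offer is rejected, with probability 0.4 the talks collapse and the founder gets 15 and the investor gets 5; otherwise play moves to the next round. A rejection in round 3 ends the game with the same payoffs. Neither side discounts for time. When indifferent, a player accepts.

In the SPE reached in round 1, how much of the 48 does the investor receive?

11.72

By backward induction:
Round 3 (the founder proposes): the investor gets 5 if talks fail, so the founder offers 5 and keeps 43.
Round 2 (the investor proposes): rejecting gives the founder an expected 0.6 × 43 + 0.4 × 15 = 31.8. The investor offers 31.8 and keeps 48 − 31.8 = 16.2.
Round 1 (the founder proposes): rejecting gives the investor an expected 0.6 × 16.2 + 0.4 × 5 = 11.72, so the founder offers 11.72, keeping 36.28.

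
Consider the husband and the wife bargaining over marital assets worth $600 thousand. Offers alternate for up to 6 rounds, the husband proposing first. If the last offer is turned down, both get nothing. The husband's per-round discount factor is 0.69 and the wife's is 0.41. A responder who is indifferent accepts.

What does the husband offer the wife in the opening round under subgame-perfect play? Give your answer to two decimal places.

117.52

Round 6 (the wife proposes): rejection yields 0 for the husband; the wife offers 0 and keeps 600.
Round 5 (the husband proposes): the wife can get 600 next round, worth 0.41 × 600 = 246 now, so the husband offers 246, keeping 354.
Round 4 (the wife proposes): the husband can get 354 next round, worth 0.69 × 354 = 244.26 now, so the wife offers 244.26, keeping 355.74.
Round 3 (the husband proposes): the wife can get 355.74 next round, worth 0.41 × 355.74 = 145.8534 now. The husband offers 145.8534 and keeps 600 − 145.8534 = 454.1466.
Round 2 (the wife proposes): the husband can get 454.1466 next round, worth 0.69 × 454.1466 = 313.361154 now, so the wife offers 313.361154, keeping 286.638846.
Round 1 (the husband proposes): the wife can get 286.638846 next round, worth 0.41 × 286.638846 = 117.52192686 now, so the husband offers 117.52192686, keeping 482.47807314.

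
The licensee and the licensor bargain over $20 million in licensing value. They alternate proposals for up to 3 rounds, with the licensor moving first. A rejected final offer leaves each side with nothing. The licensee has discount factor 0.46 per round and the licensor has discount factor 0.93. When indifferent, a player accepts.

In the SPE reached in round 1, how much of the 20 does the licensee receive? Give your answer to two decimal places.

Work backward from the last round.
Round 3 (the licensor proposes): the licensee will accept anything ≥ 0, so the licensor offers 0 and keeps 20.
Round 2 (the licensee proposes): the licensor can get 20 next round, worth 0.93 × 20 = 18.6 now, so the licensee offers 18.6, keeping 1.4.
Round 1 (the licensor proposes): the licensee can get 1.4 next round, worth 0.46 × 1.4 = 0.644 now, so the licensor offers 0.644, keeping 19.356.

0.64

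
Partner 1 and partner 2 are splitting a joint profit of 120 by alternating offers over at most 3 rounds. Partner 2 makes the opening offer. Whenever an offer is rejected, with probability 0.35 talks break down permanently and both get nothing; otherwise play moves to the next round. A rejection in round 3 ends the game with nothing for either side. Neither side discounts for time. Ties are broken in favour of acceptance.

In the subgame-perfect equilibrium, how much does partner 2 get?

92.7

Round 3 (partner 2 proposes): rejection yields 0 for partner 1; partner 2 offers 0 and keeps 120.
Round 2 (partner 1 proposes): rejecting gives partner 2 an expected 0.65 × 120 = 78, so partner 1 offers 78, keeping 42.
Round 1 (partner 2 proposes): rejecting gives partner 1 an expected 0.65 × 42 = 27.3, so partner 2 offers 27.3, keeping 92.7.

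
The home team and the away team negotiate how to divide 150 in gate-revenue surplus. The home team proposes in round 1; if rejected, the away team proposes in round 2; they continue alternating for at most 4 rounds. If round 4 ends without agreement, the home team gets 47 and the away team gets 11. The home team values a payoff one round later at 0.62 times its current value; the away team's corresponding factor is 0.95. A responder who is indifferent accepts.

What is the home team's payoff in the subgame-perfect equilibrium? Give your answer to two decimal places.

38.22

Round 4 (the away team proposes): the home team gets 47 if talks fail, so the away team offers 47 and keeps 103.
Round 3 (the home team proposes): the away team can get 103 next round, worth 0.95 × 103 = 97.85 now. The home team offers 97.85 and keeps 150 − 97.85 = 52.15.
Round 2 (the away team proposes): the home team can get 52.15 next round, worth 0.62 × 52.15 = 32.333 now; the away team offers that and keeps 117.667.
Round 1 (the home team proposes): the away team can get 117.667 next round, worth 0.95 × 117.667 = 111.78365 now; the home team offers that and keeps 38.21635.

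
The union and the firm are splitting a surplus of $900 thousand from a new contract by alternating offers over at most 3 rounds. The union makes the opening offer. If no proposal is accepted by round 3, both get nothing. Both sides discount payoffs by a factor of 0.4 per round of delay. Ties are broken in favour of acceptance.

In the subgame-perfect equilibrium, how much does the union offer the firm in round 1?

216

Round 3 (the union proposes): rejection yields 0 for the firm; the union offers 0 and keeps 900.
Round 2 (the firm proposes): the union can get 900 next round, worth 0.4 × 900 = 360 now, so the firm offers 360, keeping 540.
Round 1 (the union proposes): the firm can get 540 next round, worth 0.4 × 540 = 216 now. The union offers 216 and keeps 900 − 216 = 684.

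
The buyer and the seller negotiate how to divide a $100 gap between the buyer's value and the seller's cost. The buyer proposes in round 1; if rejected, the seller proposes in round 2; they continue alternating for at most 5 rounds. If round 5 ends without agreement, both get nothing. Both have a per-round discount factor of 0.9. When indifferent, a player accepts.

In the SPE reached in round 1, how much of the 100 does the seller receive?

16.29

By backward induction:
Round 5 (the buyer proposes): the seller will accept anything ≥ 0, so the buyer offers 0 and keeps 100.
Round 4 (the seller proposes): the buyer can get 100 next round, worth 0.9 × 100 = 90 now. The seller offers 90 and keeps 100 − 90 = 10.
Round 3 (the buyer proposes): the seller can get 10 next round, worth 0.9 × 10 = 9 now, so the buyer offers 9, keeping 91.
Round 2 (the seller proposes): the buyer can get 91 next round, worth 0.9 × 91 = 81.9 now, so the seller offers 81.9, keeping 18.1.
Round 1 (the buyer proposes): the seller can get 18.1 next round, worth 0.9 × 18.1 = 16.29 now. The buyer offers 16.29 and keeps 100 − 16.29 = 83.71.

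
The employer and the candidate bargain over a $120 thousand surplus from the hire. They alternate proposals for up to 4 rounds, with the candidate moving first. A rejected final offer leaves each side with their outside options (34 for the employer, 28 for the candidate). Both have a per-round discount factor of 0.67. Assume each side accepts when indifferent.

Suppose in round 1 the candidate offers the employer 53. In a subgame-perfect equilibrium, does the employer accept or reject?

Reject

Work out the employer's continuation value if the offer is rejected.
Round 4 (the employer proposes): the candidate gets 28 if talks fail, so the employer offers 28 and keeps 92.
Round 3 (the candidate proposes): the employer can get 92 next round, worth 0.67 × 92 = 61.64 now; the candidate offers that and keeps 58.36.
Round 2 (the employer proposes): the candidate can get 58.36 next round, worth 0.67 × 58.36 = 39.1012 now, so the employer offers 39.1012, keeping 80.8988.
So by rejecting in round 1, the employer gets 80.8988 next round, worth 0.67 × 80.8988 = 54.202196 now.
Offer 53 < 54.202196, so the employer rejects.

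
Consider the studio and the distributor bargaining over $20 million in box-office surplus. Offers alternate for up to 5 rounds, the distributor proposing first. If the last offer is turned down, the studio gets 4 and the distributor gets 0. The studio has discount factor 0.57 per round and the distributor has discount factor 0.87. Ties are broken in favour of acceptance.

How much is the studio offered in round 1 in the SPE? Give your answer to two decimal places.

Work backward from the last round.
Round 5 (the distributor proposes): the studio gets 4 if talks fail, so the distributor offers 4 and keeps 16.
Round 4 (the studio proposes): the distributor can get 16 next round, worth 0.87 × 16 = 13.92 now. The studio offers 13.92 and keeps 20 − 13.92 = 6.08.
Round 3 (the distributor proposes): the studio can get 6.08 next round, worth 0.57 × 6.08 = 3.4656 now, so the distributor offers 3.4656, keeping 16.5344.
Round 2 (the studio proposes): the distributor can get 16.5344 next round, worth 0.87 × 16.5344 = 14.384928 now, so the studio offers 14.384928, keeping 5.615072.
Round 1 (the distributor proposes): the studio can get 5.615072 next round, worth 0.57 × 5.615072 = 3.20059104 now, so the distributor offers 3.20059104, keeping 16.79940896.

3.20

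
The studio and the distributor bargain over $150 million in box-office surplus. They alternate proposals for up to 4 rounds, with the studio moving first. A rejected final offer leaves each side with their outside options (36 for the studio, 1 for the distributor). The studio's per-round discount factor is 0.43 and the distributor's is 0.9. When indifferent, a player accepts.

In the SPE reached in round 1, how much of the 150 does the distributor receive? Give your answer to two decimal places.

116.66

Round 4 (the distributor proposes): the studio gets 36 if talks fail, so the distributor offers 36 and keeps 114.
Round 3 (the studio proposes): the distributor can get 114 next round, worth 0.9 × 114 = 102.6 now; the studio offers that and keeps 47.4.
Round 2 (the distributor proposes): the studio can get 47.4 next round, worth 0.43 × 47.4 = 20.382 now. The distributor offers 20.382 and keeps 150 − 20.382 = 129.618.
Round 1 (the studio proposes): the distributor can get 129.618 next round, worth 0.9 × 129.618 = 116.6562 now. The studio offers 116.6562 and keeps 150 − 116.6562 = 33.3438.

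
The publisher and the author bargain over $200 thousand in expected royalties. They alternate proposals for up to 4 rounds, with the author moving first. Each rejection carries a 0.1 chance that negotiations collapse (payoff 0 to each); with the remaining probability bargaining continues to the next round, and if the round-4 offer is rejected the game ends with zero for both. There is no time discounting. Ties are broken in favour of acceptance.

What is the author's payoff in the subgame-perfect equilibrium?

Round 4 (the publisher proposes): the author will accept anything ≥ 0, so the publisher offers 0 and keeps 200.
Round 3 (the author proposes): rejecting gives the publisher an expected 0.9 × 200 = 180. The author offers 180 and keeps 200 − 180 = 20.
Round 2 (the publisher proposes): rejecting gives the author an expected 0.9 × 20 = 18. The publisher offers 18 and keeps 200 − 18 = 182.
Round 1 (the author proposes): rejecting gives the publisher an expected 0.9 × 182 = 163.8, so the author offers 163.8, keeping 36.2.

36.2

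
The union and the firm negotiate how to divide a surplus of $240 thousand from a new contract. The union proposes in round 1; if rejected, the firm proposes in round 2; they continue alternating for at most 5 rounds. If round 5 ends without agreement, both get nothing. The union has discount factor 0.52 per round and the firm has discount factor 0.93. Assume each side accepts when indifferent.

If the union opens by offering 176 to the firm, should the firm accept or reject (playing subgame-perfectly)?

Accept

Round 5 (the union proposes): the firm will accept anything ≥ 0, so the union offers 0 and keeps 240.
Round 4 (the firm proposes): the union can get 240 next round, worth 0.52 × 240 = 124.8 now, so the firm offers 124.8, keeping 115.2.
Round 3 (the union proposes): the firm can get 115.2 next round, worth 0.93 × 115.2 = 107.136 now. The union offers 107.136 and keeps 240 − 107.136 = 132.864.
Round 2 (the firm proposes): the union can get 132.864 next round, worth 0.52 × 132.864 = 69.08928 now, so the firm offers 69.08928, keeping 170.91072.
So by rejecting in round 1, the firm gets 170.91072 next round, worth 0.93 × 170.91072 = 158.9469696 now.
Offer 176 ≥ 158.9469696, so the firm accepts.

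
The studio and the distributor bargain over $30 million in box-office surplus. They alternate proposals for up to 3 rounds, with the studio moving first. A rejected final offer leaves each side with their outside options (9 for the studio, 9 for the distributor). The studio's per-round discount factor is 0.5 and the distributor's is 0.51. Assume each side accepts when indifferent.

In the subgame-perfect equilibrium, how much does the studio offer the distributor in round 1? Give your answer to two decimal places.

9.95

By backward induction:
Round 3 (the studio proposes): the distributor gets 9 if talks fail, so the studio offers 9 and keeps 21.
Round 2 (the distributor proposes): the studio can get 21 next round, worth 0.5 × 21 = 10.5 now; the distributor offers that and keeps 19.5.
Round 1 (the studio proposes): the distributor can get 19.5 next round, worth 0.51 × 19.5 = 9.945 now, so the studio offers 9.945, keeping 20.055.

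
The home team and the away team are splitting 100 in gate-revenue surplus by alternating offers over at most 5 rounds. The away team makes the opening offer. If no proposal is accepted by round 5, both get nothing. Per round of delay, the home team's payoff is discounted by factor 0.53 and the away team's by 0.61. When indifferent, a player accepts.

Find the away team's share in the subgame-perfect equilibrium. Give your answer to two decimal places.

By backward induction:
Round 5 (the away team proposes): the home team will accept anything ≥ 0, so the away team offers 0 and keeps 100.
Round 4 (the home team proposes): the away team can get 100 next round, worth 0.61 × 100 = 61 now; the home team offers that and keeps 39.
Round 3 (the away team proposes): the home team can get 39 next round, worth 0.53 × 39 = 20.67 now; the away team offers that and keeps 79.33.
Round 2 (the home team proposes): the away team can get 79.33 next round, worth 0.61 × 79.33 = 48.3913 now; the home team offers that and keeps 51.6087.
Round 1 (the away team proposes): the home team can get 51.6087 next round, worth 0.53 × 51.6087 = 27.352611 now, so the away team offers 27.352611, keeping 72.647389.

72.65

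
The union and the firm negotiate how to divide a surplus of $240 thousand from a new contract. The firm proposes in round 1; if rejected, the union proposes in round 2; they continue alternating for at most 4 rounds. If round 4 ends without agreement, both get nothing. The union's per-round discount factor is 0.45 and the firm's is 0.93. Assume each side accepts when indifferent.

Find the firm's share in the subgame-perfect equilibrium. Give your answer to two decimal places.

187.24

Round 4 (the union proposes): the firm will accept anything ≥ 0, so the union offers 0 and keeps 240.
Round 3 (the firm proposes): the union can get 240 next round, worth 0.45 × 240 = 108 now; the firm offers that and keeps 132.
Round 2 (the union proposes): the firm can get 132 next round, worth 0.93 × 132 = 122.76 now, so the union offers 122.76, keeping 117.24.
Round 1 (the firm proposes): the union can get 117.24 next round, worth 0.45 × 117.24 = 52.758 now. The firm offers 52.758 and keeps 240 − 52.758 = 187.242.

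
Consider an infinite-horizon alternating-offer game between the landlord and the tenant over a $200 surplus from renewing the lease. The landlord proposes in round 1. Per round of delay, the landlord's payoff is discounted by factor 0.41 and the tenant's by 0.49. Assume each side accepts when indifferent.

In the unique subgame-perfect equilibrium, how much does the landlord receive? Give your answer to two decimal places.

In a stationary SPE each proposer offers the other exactly their discounted continuation value.
If the landlord keeps x when proposing and the tenant keeps y when proposing, then x = 200 − 0.49y and y = 200 − 0.41x.
Solving: x = 200(1 − 0.49) / (1 − 0.41·0.49) = 102 / 0.7991 ≈ 127.6436.
The tenant gets 200 − 127.6436 ≈ 72.3564.

127.64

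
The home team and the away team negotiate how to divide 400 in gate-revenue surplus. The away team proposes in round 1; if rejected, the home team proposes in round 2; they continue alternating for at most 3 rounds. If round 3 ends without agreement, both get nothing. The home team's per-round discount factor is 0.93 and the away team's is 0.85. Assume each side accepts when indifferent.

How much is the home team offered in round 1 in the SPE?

By backward induction:
Round 3 (the away team proposes): rejection yields 0 for the home team; the away team offers 0 and keeps 400.
Round 2 (the home team proposes): the away team can get 400 next round, worth 0.85 × 400 = 340 now. The home team offers 340 and keeps 400 − 340 = 60.
Round 1 (the away team proposes): the home team can get 60 next round, worth 0.93 × 60 = 55.8 now. The away team offers 55.8 and keeps 400 − 55.8 = 344.2.

55.8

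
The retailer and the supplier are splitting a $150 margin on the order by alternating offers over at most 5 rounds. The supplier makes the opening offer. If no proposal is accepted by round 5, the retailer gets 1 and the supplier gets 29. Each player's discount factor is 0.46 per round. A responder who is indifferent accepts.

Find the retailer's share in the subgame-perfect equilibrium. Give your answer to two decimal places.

Round 5 (the supplier proposes): the retailer gets 1 if talks fail, so the supplier offers 1 and keeps 149.
Round 4 (the retailer proposes): the supplier can get 149 next round, worth 0.46 × 149 = 68.54 now; the retailer offers that and keeps 81.46.
Round 3 (the supplier proposes): the retailer can get 81.46 next round, worth 0.46 × 81.46 = 37.4716 now. The supplier offers 37.4716 and keeps 150 − 37.4716 = 112.5284.
Round 2 (the retailer proposes): the supplier can get 112.5284 next round, worth 0.46 × 112.5284 = 51.763064 now. The retailer offers 51.763064 and keeps 150 − 51.763064 = 98.236936.
Round 1 (the supplier proposes): the retailer can get 98.236936 next round, worth 0.46 × 98.236936 = 45.18899056 now, so the supplier offers 45.18899056, keeping 104.81100944.

45.19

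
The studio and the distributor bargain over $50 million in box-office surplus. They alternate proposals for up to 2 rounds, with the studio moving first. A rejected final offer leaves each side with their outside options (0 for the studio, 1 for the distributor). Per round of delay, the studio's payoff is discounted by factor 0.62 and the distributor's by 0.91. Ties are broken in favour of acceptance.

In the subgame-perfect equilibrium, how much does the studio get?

4.5

Round 2 (the distributor proposes): the studio will accept anything ≥ 0, so the distributor offers 0 and keeps 50.
Round 1 (the studio proposes): the distributor can get 50 next round, worth 0.91 × 50 = 45.5 now; the studio offers that and keeps 4.5.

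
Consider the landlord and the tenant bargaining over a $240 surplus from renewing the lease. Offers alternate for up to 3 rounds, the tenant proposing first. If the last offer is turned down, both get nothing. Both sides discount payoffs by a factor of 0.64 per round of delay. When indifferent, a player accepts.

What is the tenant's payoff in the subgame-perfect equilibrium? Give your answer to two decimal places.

Solve by backward induction from round 3.
Round 3 (the tenant proposes): the landlord will accept anything ≥ 0, so the tenant offers 0 and keeps 240.
Round 2 (the landlord proposes): the tenant can get 240 next round, worth 0.64 × 240 = 153.6 now. The landlord offers 153.6 and keeps 240 − 153.6 = 86.4.
Round 1 (the tenant proposes): the landlord can get 86.4 next round, worth 0.64 × 86.4 = 55.296 now. The tenant offers 55.296 and keeps 240 − 55.296 = 184.704.

184.70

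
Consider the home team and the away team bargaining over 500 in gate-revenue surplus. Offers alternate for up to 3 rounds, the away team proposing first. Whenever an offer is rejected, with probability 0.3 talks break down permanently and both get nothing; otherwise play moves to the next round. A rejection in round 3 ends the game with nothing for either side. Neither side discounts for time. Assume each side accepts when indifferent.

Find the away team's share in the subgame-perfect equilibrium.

Round 3 (the away team proposes): rejection yields 0 for the home team; the away team offers 0 and keeps 500.
Round 2 (the home team proposes): rejecting gives the away team an expected 0.7 × 500 = 350, so the home team offers 350, keeping 150.
Round 1 (the away team proposes): rejecting gives the home team an expected 0.7 × 150 = 105. The away team offers 105 and keeps 500 − 105 = 395.

395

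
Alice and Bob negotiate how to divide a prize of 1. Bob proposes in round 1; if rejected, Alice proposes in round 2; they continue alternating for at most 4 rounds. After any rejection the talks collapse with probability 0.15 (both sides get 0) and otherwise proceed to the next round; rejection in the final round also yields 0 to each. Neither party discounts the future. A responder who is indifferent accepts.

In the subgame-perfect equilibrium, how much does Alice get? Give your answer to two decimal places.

By backward induction:
Round 4 (Alice proposes): rejection yields 0 for Bob; Alice offers 0 and keeps 1.
Round 3 (Bob proposes): rejecting gives Alice an expected 0.85 × 1 = 0.85; Bob offers that and keeps 0.15.
Round 2 (Alice proposes): rejecting gives Bob an expected 0.85 × 0.15 = 0.1275, so Alice offers 0.1275, keeping 0.8725.
Round 1 (Bob proposes): rejecting gives Alice an expected 0.85 × 0.8725 = 0.741625; Bob offers that and keeps 0.258375.

0.74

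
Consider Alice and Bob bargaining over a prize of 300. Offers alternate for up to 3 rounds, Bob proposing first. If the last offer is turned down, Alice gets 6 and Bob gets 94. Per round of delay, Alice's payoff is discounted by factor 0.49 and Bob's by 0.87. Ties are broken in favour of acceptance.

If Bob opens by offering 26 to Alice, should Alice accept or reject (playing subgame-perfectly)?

Work out Alice's continuation value if the offer is rejected.
Round 3 (Bob proposes): Alice gets 6 if talks fail, so Bob offers 6 and keeps 294.
Round 2 (Alice proposes): Bob can get 294 next round, worth 0.87 × 294 = 255.78 now. Alice offers 255.78 and keeps 300 − 255.78 = 44.22.
So by rejecting in round 1, Alice gets 44.22 next round, worth 0.49 × 44.22 = 21.6678 now.
Offer 26 ≥ 21.6678, so Alice accepts.

Accept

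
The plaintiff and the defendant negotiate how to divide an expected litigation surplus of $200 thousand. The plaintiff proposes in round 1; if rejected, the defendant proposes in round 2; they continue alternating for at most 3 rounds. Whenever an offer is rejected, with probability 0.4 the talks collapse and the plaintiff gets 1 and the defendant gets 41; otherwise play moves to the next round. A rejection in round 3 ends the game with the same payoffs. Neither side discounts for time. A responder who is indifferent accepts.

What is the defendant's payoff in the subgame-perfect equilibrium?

By backward induction:
Round 3 (the plaintiff proposes): the defendant gets 41 if talks fail, so the plaintiff offers 41 and keeps 159.
Round 2 (the defendant proposes): rejecting gives the plaintiff an expected 0.6 × 159 + 0.4 × 1 = 95.8. The defendant offers 95.8 and keeps 200 − 95.8 = 104.2.
Round 1 (the plaintiff proposes): rejecting gives the defendant an expected 0.6 × 104.2 + 0.4 × 41 = 78.92, so the plaintiff offers 78.92, keeping 121.08.

78.92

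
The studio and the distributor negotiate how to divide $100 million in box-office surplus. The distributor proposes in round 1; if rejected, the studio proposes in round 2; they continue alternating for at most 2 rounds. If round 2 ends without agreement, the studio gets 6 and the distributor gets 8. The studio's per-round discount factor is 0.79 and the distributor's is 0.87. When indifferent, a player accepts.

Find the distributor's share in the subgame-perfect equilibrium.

By backward induction:
Round 2 (the studio proposes): the distributor gets 8 if talks fail, so the studio offers 8 and keeps 92.
Round 1 (the distributor proposes): the studio can get 92 next round, worth 0.79 × 92 = 72.68 now; the distributor offers that and keeps 27.32.

27.32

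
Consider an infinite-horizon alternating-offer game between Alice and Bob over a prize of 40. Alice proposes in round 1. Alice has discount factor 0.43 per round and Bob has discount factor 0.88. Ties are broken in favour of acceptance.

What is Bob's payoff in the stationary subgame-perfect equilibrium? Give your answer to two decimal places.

When Alice proposes, Bob accepts any offer worth at least 0.88 times what Bob would get by proposing next round; and vice versa.
This gives x = 40 − 0.88y and y = 40 − 0.43x, where x and y are each side's share when it proposes.
Hence (1 − 0.88·0.43)x = 40(1 − 0.88), i.e. 0.6216·x = 4.8.
x ≈ 7.7220; Bob's share is 40 − x ≈ 32.2780.

32.28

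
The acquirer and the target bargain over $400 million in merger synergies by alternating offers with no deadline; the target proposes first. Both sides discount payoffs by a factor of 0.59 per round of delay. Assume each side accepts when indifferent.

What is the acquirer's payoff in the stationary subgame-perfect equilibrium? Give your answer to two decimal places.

Let x be the target's share when the target proposes and y be the acquirer's share when the acquirer proposes.
The acquirer accepts iff offered ≥ 0.59·y, so x = 400 − 0.59y. Symmetrically y = 400 − 0.59x.
Substituting: x = 400 − 0.59(400 − 0.59x), giving x(1 − 0.59·0.59) = 400(1 − 0.59).
So x = 400 × 0.41 / 0.6519 ≈ 251.5723, and the acquirer receives 400 − x ≈ 148.4277.

148.43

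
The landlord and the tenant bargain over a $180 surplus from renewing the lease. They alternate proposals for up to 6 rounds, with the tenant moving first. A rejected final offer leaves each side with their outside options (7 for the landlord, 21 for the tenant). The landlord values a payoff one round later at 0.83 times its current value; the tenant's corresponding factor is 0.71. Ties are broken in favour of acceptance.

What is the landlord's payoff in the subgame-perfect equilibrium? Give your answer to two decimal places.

Solve by backward induction from round 6.
Round 6 (the landlord proposes): the tenant gets 21 if talks fail, so the landlord offers 21 and keeps 159.
Round 5 (the tenant proposes): the landlord can get 159 next round, worth 0.83 × 159 = 131.97 now. The tenant offers 131.97 and keeps 180 − 131.97 = 48.03.
Round 4 (the landlord proposes): the tenant can get 48.03 next round, worth 0.71 × 48.03 = 34.1013 now; the landlord offers that and keeps 145.8987.
Round 3 (the tenant proposes): the landlord can get 145.8987 next round, worth 0.83 × 145.8987 = 121.095921 now, so the tenant offers 121.095921, keeping 58.904079.
Round 2 (the landlord proposes): the tenant can get 58.904079 next round, worth 0.71 × 58.904079 = 41.82189609 now. The landlord offers 41.82189609 and keeps 180 − 41.82189609 = 138.17810391.
Round 1 (the tenant proposes): the landlord can get 138.17810391 next round, worth 0.83 × 138.17810391 = 114.6878262453 now. The tenant offers 114.6878262453 and keeps 180 − 114.6878262453 = 65.3121737547.

114.69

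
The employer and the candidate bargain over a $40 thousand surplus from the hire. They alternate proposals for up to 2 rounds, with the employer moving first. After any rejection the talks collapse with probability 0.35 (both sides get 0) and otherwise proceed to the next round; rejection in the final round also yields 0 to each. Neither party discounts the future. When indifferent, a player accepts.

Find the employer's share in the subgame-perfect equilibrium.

Round 2 (the candidate proposes): the employer will accept anything ≥ 0, so the candidate offers 0 and keeps 40.
Round 1 (the employer proposes): rejecting gives the candidate an expected 0.65 × 40 = 26. The employer offers 26 and keeps 40 − 26 = 14.

14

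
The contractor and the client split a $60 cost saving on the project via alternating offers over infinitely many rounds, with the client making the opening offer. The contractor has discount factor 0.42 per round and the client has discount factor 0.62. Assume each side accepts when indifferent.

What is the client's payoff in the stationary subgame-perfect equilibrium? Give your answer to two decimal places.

47.05

Let x be the client's share when the client proposes and y be the contractor's share when the contractor proposes.
The contractor accepts iff offered ≥ 0.42·y, so x = 60 − 0.42y. Symmetrically y = 60 − 0.62x.
Substituting: x = 60 − 0.42(60 − 0.62x), giving x(1 − 0.62·0.42) = 60(1 − 0.42).
So x = 60 × 0.58 / 0.7396 ≈ 47.0525, and the contractor receives 60 − x ≈ 12.9475.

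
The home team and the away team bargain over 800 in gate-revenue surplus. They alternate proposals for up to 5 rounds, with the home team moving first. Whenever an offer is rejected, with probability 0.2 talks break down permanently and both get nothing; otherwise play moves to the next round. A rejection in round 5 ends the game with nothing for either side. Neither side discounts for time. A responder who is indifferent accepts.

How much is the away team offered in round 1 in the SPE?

209.92

By backward induction:
Round 5 (the home team proposes): the away team will accept anything ≥ 0, so the home team offers 0 and keeps 800.
Round 4 (the away team proposes): rejecting gives the home team an expected 0.8 × 800 = 640; the away team offers that and keeps 160.
Round 3 (the home team proposes): rejecting gives the away team an expected 0.8 × 160 = 128, so the home team offers 128, keeping 672.
Round 2 (the away team proposes): rejecting gives the home team an expected 0.8 × 672 = 537.6, so the away team offers 537.6, keeping 262.4.
Round 1 (the home team proposes): rejecting gives the away team an expected 0.8 × 262.4 = 209.92; the home team offers that and keeps 590.08.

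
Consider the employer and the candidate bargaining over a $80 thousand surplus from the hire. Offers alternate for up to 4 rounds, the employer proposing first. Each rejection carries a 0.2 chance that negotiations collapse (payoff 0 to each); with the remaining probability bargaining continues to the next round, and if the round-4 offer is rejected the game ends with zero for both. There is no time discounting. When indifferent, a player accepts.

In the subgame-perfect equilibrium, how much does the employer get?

Round 4 (the candidate proposes): the employer will accept anything ≥ 0, so the candidate offers 0 and keeps 80.
Round 3 (the employer proposes): rejecting gives the candidate an expected 0.8 × 80 = 64, so the employer offers 64, keeping 16.
Round 2 (the candidate proposes): rejecting gives the employer an expected 0.8 × 16 = 12.8, so the candidate offers 12.8, keeping 67.2.
Round 1 (the employer proposes): rejecting gives the candidate an expected 0.8 × 67.2 = 53.76, so the employer offers 53.76, keeping 26.24.

26.24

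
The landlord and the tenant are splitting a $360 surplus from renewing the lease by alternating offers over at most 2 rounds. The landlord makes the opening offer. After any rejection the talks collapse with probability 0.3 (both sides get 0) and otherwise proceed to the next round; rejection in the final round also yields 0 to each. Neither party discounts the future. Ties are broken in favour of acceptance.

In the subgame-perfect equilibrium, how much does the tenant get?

Round 2 (the tenant proposes): rejection yields 0 for the landlord; the tenant offers 0 and keeps 360.
Round 1 (the landlord proposes): rejecting gives the tenant an expected 0.7 × 360 = 252, so the landlord offers 252, keeping 108.

252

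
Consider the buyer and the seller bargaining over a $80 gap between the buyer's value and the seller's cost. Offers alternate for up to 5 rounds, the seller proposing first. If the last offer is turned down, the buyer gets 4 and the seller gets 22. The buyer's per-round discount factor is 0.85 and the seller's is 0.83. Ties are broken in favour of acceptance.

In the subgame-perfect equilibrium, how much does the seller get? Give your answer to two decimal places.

58.29

Work backward from the last round.
Round 5 (the seller proposes): the buyer gets 4 if talks fail, so the seller offers 4 and keeps 76.
Round 4 (the buyer proposes): the seller can get 76 next round, worth 0.83 × 76 = 63.08 now; the buyer offers that and keeps 16.92.
Round 3 (the seller proposes): the buyer can get 16.92 next round, worth 0.85 × 16.92 = 14.382 now. The seller offers 14.382 and keeps 80 − 14.382 = 65.618.
Round 2 (the buyer proposes): the seller can get 65.618 next round, worth 0.83 × 65.618 = 54.46294 now, so the buyer offers 54.46294, keeping 25.53706.
Round 1 (the seller proposes): the buyer can get 25.53706 next round, worth 0.85 × 25.53706 = 21.706501 now; the seller offers that and keeps 58.293499.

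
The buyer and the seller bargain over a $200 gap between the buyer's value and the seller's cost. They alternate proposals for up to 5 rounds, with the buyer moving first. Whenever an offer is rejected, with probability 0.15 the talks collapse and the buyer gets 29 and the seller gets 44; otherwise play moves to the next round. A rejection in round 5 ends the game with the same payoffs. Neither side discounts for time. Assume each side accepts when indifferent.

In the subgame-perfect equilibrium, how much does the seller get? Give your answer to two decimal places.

71.89

Round 5 (the buyer proposes): the seller gets 44 if talks fail, so the buyer offers 44 and keeps 156.
Round 4 (the seller proposes): rejecting gives the buyer an expected 0.85 × 156 + 0.15 × 29 = 136.95, so the seller offers 136.95, keeping 63.05.
Round 3 (the buyer proposes): rejecting gives the seller an expected 0.85 × 63.05 + 0.15 × 44 = 60.1925. The buyer offers 60.1925 and keeps 200 − 60.1925 = 139.8075.
Round 2 (the seller proposes): rejecting gives the buyer an expected 0.85 × 139.8075 + 0.15 × 29 = 123.186375, so the seller offers 123.186375, keeping 76.813625.
Round 1 (the buyer proposes): rejecting gives the seller an expected 0.85 × 76.813625 + 0.15 × 44 = 71.89158125, so the buyer offers 71.89158125, keeping 128.10841875.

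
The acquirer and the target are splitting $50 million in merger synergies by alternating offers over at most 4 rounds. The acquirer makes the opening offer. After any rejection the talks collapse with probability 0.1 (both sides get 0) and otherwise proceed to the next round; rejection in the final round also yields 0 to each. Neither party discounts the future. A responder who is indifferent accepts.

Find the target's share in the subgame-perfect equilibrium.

Round 4 (the target proposes): rejection yields 0 for the acquirer; the target offers 0 and keeps 50.
Round 3 (the acquirer proposes): rejecting gives the target an expected 0.9 × 50 = 45; the acquirer offers that and keeps 5.
Round 2 (the target proposes): rejecting gives the acquirer an expected 0.9 × 5 = 4.5. The target offers 4.5 and keeps 50 − 4.5 = 45.5.
Round 1 (the acquirer proposes): rejecting gives the target an expected 0.9 × 45.5 = 40.95; the acquirer offers that and keeps 9.05.

40.95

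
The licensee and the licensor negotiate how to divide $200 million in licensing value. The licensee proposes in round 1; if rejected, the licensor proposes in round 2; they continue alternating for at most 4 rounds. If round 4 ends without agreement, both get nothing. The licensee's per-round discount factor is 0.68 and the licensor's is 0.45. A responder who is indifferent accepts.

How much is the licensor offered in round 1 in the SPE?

Round 4 (the licensor proposes): rejection yields 0 for the licensee; the licensor offers 0 and keeps 200.
Round 3 (the licensee proposes): the licensor can get 200 next round, worth 0.45 × 200 = 90 now; the licensee offers that and keeps 110.
Round 2 (the licensor proposes): the licensee can get 110 next round, worth 0.68 × 110 = 74.8 now; the licensor offers that and keeps 125.2.
Round 1 (the licensee proposes): the licensor can get 125.2 next round, worth 0.45 × 125.2 = 56.34 now. The licensee offers 56.34 and keeps 200 − 56.34 = 143.66.

56.34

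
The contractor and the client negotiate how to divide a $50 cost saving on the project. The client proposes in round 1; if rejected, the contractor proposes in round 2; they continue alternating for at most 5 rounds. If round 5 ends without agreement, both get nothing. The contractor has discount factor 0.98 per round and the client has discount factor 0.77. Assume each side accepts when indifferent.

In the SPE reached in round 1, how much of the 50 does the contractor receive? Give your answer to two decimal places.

19.77

Work backward from the last round.
Round 5 (the client proposes): the contractor will accept anything ≥ 0, so the client offers 0 and keeps 50.
Round 4 (the contractor proposes): the client can get 50 next round, worth 0.77 × 50 = 38.5 now, so the contractor offers 38.5, keeping 11.5.
Round 3 (the client proposes): the contractor can get 11.5 next round, worth 0.98 × 11.5 = 11.27 now. The client offers 11.27 and keeps 50 − 11.27 = 38.73.
Round 2 (the contractor proposes): the client can get 38.73 next round, worth 0.77 × 38.73 = 29.8221 now. The contractor offers 29.8221 and keeps 50 − 29.8221 = 20.1779.
Round 1 (the client proposes): the contractor can get 20.1779 next round, worth 0.98 × 20.1779 = 19.774342 now; the client offers that and keeps 30.225658.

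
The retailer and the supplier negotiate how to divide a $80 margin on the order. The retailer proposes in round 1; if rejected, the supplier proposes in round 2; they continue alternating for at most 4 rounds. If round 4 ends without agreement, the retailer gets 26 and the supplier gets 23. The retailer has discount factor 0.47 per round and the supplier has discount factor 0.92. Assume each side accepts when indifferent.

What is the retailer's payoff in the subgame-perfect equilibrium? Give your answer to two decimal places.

19.51

Round 4 (the supplier proposes): the retailer gets 26 if talks fail, so the supplier offers 26 and keeps 54.
Round 3 (the retailer proposes): the supplier can get 54 next round, worth 0.92 × 54 = 49.68 now. The retailer offers 49.68 and keeps 80 − 49.68 = 30.32.
Round 2 (the supplier proposes): the retailer can get 30.32 next round, worth 0.47 × 30.32 = 14.2504 now; the supplier offers that and keeps 65.7496.
Round 1 (the retailer proposes): the supplier can get 65.7496 next round, worth 0.92 × 65.7496 = 60.489632 now; the retailer offers that and keeps 19.510368.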